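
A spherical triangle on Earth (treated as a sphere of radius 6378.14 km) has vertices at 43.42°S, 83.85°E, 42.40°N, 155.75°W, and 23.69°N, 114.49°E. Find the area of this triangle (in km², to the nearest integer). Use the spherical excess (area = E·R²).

38081931 km²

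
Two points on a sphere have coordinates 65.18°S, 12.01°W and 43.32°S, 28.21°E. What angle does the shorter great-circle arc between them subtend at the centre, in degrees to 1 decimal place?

Let φ₁ = -1.1376 rad, φ₂ = -0.7561 rad, and Δλ = 0.7020 rad.
cos c = sin φ₁ sin φ₂ + cos φ₁ cos φ₂ cos Δλ = (-0.9076)(-0.6861) + (0.4198)(0.7275)(0.7636) = 0.85589,
so c = arccos(0.85589) = 0.54352 rad.
So the angular separation is 31.1°.

31.1°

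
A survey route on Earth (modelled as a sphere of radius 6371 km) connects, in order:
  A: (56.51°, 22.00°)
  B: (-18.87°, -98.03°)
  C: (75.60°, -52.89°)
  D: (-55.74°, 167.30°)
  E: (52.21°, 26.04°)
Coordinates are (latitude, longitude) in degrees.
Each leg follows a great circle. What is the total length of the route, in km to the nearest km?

59262 km

Leg A→B: central angle 2.1306 rad, distance 13574.1 km.
Leg B→C: central angle 1.7186 rad, distance 10949.2 km.
Leg C→D: central angle 2.7080 rad, distance 17252.8 km.
Leg D→E: central angle 2.7446 rad, distance 17485.5 km.
Total: 13574.1 + 10949.2 + 17252.8 + 17485.5 ≈ 59262 km.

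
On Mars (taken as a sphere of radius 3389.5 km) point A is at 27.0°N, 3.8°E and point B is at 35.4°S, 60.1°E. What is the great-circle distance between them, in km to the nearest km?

4848 km

Let φ₁ = 0.4712 rad, φ₂ = -0.6178 rad, and Δλ = 0.9826 rad.
cos c = sin φ₁ sin φ₂ + cos φ₁ cos φ₂ cos Δλ = (0.4540)(-0.5793) + (0.8910)(0.8151)(0.5548) = 0.13999,
so c = arccos(0.13999) = 1.43035 rad.
Distance = R·c = 3389.5 × 1.4303 ≈ 4848 km.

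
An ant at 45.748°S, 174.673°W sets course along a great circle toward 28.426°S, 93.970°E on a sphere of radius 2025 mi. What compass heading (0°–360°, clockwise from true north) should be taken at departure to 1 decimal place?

With φ₁ = -0.7985, φ₂ = -0.4961, Δλ = -1.5945 rad, the forward-azimuth formula gives
θ = atan2( sin Δλ cos φ₂ , cos φ₁ sin φ₂ − sin φ₁ cos φ₂ cos Δλ ) = atan2(-0.8792, -0.3471) = -111.54°.
Adding 360° brings this into [0°, 360°): 248.5°.

248.5°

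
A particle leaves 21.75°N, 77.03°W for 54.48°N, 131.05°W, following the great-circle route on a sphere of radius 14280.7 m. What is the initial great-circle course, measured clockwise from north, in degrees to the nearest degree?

323°

Δλ = -54.020° = -0.9428 rad.
y = sin Δλ · cos φ₂ = (-0.8092)(0.5810) = -0.4701
x = cos φ₁ sin φ₂ − sin φ₁ cos φ₂ cos Δλ = (0.9288)(0.8139) − (0.3706)(0.5810)(0.5875) = 0.6295
θ = atan2(y, x) = -36.76°; adding 360° gives 323°.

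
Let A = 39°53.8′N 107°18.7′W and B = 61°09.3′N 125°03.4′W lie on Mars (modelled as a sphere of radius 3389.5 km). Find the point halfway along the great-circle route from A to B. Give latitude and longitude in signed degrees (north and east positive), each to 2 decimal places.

50.85°, -114.15°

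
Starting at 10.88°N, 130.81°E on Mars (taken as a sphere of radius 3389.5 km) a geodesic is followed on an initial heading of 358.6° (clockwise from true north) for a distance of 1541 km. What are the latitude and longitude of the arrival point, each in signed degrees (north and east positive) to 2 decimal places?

36.92°, 130.04°

Angular distance δ = d/R = 1541/3389.5 = 0.45464 rad; initial bearing θ = 6.2588 rad.
sin φ₂ = sin φ₁ cos δ + cos φ₁ sin δ cos θ = (0.1888)(0.8984) + (0.9820)(0.4391)(0.9997) = 0.6007, so φ₂ = 36.92°.
Δλ = atan2(sin θ sin δ cos φ₁, cos δ − sin φ₁ sin φ₂) = atan2(-0.0105, 0.7850) = -0.769°.
λ₂ = 130.810° − 0.769° = 130.04°.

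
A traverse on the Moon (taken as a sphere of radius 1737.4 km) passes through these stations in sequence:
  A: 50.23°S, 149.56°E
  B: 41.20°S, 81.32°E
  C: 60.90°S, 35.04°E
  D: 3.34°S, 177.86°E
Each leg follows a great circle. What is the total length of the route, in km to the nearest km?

5776 km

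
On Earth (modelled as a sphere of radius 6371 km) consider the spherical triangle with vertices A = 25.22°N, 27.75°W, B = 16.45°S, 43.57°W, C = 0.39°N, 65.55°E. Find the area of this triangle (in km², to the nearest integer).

Side lengths (central angles): a = 1.8924, b = 1.6200, c = 0.7754 rad; semiperimeter s = 2.1439.
By l'Huilier's theorem, tan(E/4) = √[tan(s/2) tan((s−a)/2) tan((s−b)/2) tan((s−c)/2)], giving spherical excess E = 0.8863 rad.
Area = E·R² = 0.8863 × (6371)² ≈ 35975491 km².

35975491 km²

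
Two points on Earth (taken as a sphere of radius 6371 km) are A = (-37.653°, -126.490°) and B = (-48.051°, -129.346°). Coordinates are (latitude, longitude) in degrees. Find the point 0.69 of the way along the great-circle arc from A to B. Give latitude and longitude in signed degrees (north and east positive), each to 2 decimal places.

Central angle δ = 0.1851 rad. Interpolating on the sphere with fraction f = 0.69:
P = [sin((1−f)δ)·A + sin(fδ)·B] / sin δ = 0.3116·A + 0.6921·B in Cartesian coordinates,
giving P = (-0.4400, -0.5561, -0.7051), i.e. latitude -44.84°, longitude -128.35°.

-44.84°, -128.35°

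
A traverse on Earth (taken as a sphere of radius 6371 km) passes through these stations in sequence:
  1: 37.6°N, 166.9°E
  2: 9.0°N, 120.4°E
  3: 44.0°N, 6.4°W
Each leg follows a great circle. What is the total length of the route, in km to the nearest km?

17694 km

Leg 1→2: central angle 0.8839 rad, distance 5631.6 km.
Leg 2→3: central angle 1.8933 rad, distance 12062.1 km.
Total: 5631.6 + 12062.1 ≈ 17694 km.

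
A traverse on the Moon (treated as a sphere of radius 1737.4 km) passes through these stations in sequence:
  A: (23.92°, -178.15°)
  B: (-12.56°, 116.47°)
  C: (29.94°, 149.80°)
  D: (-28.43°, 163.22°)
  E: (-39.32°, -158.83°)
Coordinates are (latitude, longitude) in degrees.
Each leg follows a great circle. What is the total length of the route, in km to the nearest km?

Leg A→B: central angle 1.2833 rad, distance 2229.6 km.
Leg B→C: central angle 0.9296 rad, distance 1615.1 km.
Leg C→D: central angle 1.0430 rad, distance 1812.1 km.
Leg D→E: central angle 0.5769 rad, distance 1002.4 km.
Total: 2229.6 + 1615.1 + 1812.1 + 1002.4 ≈ 6659 km.

6659 km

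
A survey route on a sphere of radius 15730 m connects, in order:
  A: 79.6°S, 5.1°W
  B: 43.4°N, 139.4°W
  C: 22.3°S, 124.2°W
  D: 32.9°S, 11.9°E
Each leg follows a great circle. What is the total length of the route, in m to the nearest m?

Leg A→B: central angle 2.4456 rad, distance 38469.0 m.
Leg B→C: central angle 1.1723 rad, distance 18440.9 m.
Leg C→D: central angle 1.9322 rad, distance 30394.2 m.
Total: 38469.0 + 18440.9 + 30394.2 ≈ 87304 m.

87304 m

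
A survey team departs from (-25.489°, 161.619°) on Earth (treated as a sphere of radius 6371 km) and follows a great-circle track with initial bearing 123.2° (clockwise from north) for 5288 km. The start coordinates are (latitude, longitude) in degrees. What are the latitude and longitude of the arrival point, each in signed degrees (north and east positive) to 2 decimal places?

Angular distance δ = d/R = 5288/6371 = 0.83001 rad; initial bearing θ = 2.1502 rad.
sin φ₂ = sin φ₁ cos δ + cos φ₁ sin δ cos θ = (-0.4303)(0.6749) + (0.9027)(0.7379)(-0.5476) = -0.6552, so φ₂ = -40.93°.
Δλ = atan2(sin θ sin δ cos φ₁, cos δ − sin φ₁ sin φ₂) = atan2(0.5574, 0.3929) = 54.818°.
λ₂ = 161.619° + 54.818° = 216.44° → -143.56° after wrapping to (−180°, 180°].

-40.93°, -143.56°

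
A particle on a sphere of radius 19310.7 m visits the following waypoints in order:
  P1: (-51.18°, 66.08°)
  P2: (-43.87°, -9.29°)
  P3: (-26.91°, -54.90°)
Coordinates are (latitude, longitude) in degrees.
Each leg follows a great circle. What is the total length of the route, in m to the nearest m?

30127 m

Leg P1→P2: central angle 0.8578 rad, distance 16565.0 m.
Leg P2→P3: central angle 0.7023 rad, distance 13562.0 m.
Total: 16565.0 + 13562.0 ≈ 30127 m.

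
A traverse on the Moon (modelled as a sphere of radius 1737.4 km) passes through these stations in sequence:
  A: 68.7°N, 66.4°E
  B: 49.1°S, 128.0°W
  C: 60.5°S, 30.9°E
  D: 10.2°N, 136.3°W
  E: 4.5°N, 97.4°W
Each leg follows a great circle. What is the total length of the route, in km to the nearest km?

Leg A→B: central angle 2.7779 rad, distance 4826.3 km.
Leg B→C: central angle 1.2057 rad, distance 2094.7 km.
Leg C→D: central angle 2.2481 rad, distance 3905.9 km.
Leg D→E: central angle 0.6802 rad, distance 1181.7 km.
Total: 4826.3 + 2094.7 + 3905.9 + 1181.7 ≈ 12009 km.

12009 km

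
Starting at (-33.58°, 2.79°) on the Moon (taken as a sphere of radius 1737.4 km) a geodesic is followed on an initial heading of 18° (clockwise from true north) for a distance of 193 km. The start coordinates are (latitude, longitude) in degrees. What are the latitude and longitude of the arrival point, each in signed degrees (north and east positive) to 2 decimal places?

-27.51°, 5.00°

Angular distance δ = d/R = 193/1737.4 = 0.11109 rad; initial bearing θ = 0.3142 rad.
sin φ₂ = sin φ₁ cos δ + cos φ₁ sin δ cos θ = (-0.5531)(0.9938) + (0.8331)(0.1109)(0.9511) = -0.4619, so φ₂ = -27.51°.
Δλ = atan2(sin θ sin δ cos φ₁, cos δ − sin φ₁ sin φ₂) = atan2(0.0285, 0.7384) = 2.213°.
λ₂ = 2.790° + 2.213° = 5.00°.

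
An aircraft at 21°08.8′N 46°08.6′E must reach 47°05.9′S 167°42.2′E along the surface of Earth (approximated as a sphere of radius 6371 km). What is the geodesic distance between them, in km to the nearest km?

14080 km

With latitudes φ₁ = 21.147°, φ₂ = -47.098° and longitude difference Δλ = 121.560°:
Haversine: a = sin²(Δφ/2) + cos φ₁ cos φ₂ sin²(Δλ/2) = 0.3147 + (0.9327)(0.6807)(0.7617) = 0.79828.
Central angle c = 2·arcsin(√a) = 2.21001 rad.
Distance = R·c = 6371 × 2.2100 ≈ 14080 km.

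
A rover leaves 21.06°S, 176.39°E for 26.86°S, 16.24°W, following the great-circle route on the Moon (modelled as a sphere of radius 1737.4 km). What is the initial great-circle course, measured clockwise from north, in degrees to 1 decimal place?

165.1°

With φ₁ = -0.3676, φ₂ = -0.4688, Δλ = 2.9212 rad, the forward-azimuth formula gives
θ = atan2( sin Δλ cos φ₂ , cos φ₁ sin φ₂ − sin φ₁ cos φ₂ cos Δλ ) = atan2(0.1951, -0.7345) = 165.13°.
So the initial bearing is 165.1°.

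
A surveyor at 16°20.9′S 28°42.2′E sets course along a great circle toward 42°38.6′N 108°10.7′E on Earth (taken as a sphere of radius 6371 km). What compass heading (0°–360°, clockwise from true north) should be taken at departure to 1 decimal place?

Δλ = 79.475° = 1.3871 rad.
y = sin Δλ · cos φ₂ = (0.9832)(0.7356) = 0.7232
x = cos φ₁ sin φ₂ − sin φ₁ cos φ₂ cos Δλ = (0.9596)(0.6774) − (-0.2815)(0.7356)(0.1827) = 0.6879
θ = atan2(y, x) = 46.43°, so the bearing is 46.4°.

46.4°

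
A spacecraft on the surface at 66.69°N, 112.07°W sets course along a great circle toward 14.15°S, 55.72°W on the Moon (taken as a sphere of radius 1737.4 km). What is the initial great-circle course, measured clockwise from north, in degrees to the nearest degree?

126°

Δλ = 56.350° = 0.9835 rad.
y = sin Δλ · cos φ₂ = (0.8324)(0.9697) = 0.8072
x = cos φ₁ sin φ₂ − sin φ₁ cos φ₂ cos Δλ = (0.3957)(-0.2445) − (0.9184)(0.9697)(0.5541) = -0.5902
θ = atan2(y, x) = 126.17°, so the bearing is 126°.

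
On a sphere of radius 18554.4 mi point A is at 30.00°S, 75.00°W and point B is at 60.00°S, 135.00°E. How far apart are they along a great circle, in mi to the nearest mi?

28068 mi

Let φ₁ = -0.5236 rad, φ₂ = -1.0472 rad, and Δλ = -2.6180 rad.
Haversine: a = sin²(Δφ/2) + cos φ₁ cos φ₂ sin²(Δλ/2) = 0.0670 + (0.8660)(0.5000)(0.9330) = 0.47099.
Central angle c = 2·arcsin(√a) = 1.51275 rad.
Distance = R·c = 18554.4 × 1.5128 ≈ 28068 mi.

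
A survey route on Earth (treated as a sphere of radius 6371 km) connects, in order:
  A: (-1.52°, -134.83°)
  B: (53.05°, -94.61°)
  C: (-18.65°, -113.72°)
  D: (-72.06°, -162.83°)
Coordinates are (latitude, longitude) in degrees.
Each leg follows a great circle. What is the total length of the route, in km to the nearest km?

Leg A→B: central angle 1.1178 rad, distance 7121.7 km.
Leg B→C: central angle 1.2843 rad, distance 8182.2 km.
Leg C→D: central angle 1.0526 rad, distance 6706.3 km.
Total: 7121.7 + 8182.2 + 6706.3 ≈ 22010 km.

22010 km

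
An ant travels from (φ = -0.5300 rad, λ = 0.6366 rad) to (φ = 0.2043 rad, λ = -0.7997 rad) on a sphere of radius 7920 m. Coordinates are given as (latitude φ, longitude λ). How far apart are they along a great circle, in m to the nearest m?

12356 m

With latitudes φ₁ = -30.367°, φ₂ = 11.706° and longitude difference Δλ = -82.294°:
cos c = sin φ₁ sin φ₂ + cos φ₁ cos φ₂ cos Δλ = (-0.5055)(0.2029) + (0.8628)(0.9792)(0.1341) = 0.01073,
so c = arccos(0.01073) = 1.56007 rad.
Distance = R·c = 7920 × 1.5601 ≈ 12356 m.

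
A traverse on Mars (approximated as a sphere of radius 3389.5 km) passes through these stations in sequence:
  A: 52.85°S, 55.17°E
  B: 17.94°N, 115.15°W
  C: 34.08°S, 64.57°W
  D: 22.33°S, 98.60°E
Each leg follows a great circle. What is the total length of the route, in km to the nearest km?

Leg A→B: central angle 2.5181 rad, distance 8535.3 km.
Leg B→C: central angle 1.2369 rad, distance 4192.3 km.
Leg C→D: central angle 2.1182 rad, distance 7179.5 km.
Total: 8535.3 + 4192.3 + 7179.5 ≈ 19907 km.

19907 km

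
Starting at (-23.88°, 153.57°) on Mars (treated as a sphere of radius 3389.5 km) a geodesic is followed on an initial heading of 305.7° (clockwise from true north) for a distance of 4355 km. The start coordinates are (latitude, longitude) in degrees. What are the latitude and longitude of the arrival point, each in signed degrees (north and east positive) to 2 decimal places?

Angular distance δ = d/R = 4355/3389.5 = 1.28485 rad; initial bearing θ = 5.3355 rad.
sin φ₂ = sin φ₁ cos δ + cos φ₁ sin δ cos θ = (-0.4048)(0.2821) + (0.9144)(0.9594)(0.5835) = 0.3977, so φ₂ = 23.44°.
Δλ = atan2(sin θ sin δ cos φ₁, cos δ − sin φ₁ sin φ₂) = atan2(-0.7124, 0.4431) = -58.121°.
λ₂ = 153.570° − 58.121° = 95.45°.

23.44°, 95.45°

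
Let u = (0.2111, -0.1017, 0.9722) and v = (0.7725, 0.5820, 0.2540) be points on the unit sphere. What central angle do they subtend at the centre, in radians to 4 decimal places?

u·v = 0.3508; |u| = 1.0000, |v| = 1.0000.
cos θ = (u·v)/(|u||v|) = 0.3508, so θ = 1.2124 rad.

1.2124 rad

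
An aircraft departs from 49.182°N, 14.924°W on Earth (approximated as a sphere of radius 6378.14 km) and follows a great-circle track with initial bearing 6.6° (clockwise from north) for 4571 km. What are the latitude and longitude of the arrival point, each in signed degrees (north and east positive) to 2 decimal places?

85.67°, 75.81°

Angular distance δ = d/R = 4571/6378.14 = 0.71667 rad; initial bearing θ = 0.1152 rad.
sin φ₂ = sin φ₁ cos δ + cos φ₁ sin δ cos θ = (0.7568)(0.7540) + (0.6537)(0.6569)(0.9934) = 0.9971, so φ₂ = 85.67°.
Δλ = atan2(sin θ sin δ cos φ₁, cos δ − sin φ₁ sin φ₂) = atan2(0.0494, -0.0006) = 90.731°.
λ₂ = -14.924° + 90.731° = 75.81°.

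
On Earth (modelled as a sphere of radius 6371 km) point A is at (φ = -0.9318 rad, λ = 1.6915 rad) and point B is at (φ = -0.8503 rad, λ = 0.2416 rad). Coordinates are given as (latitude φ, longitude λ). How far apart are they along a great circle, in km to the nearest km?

5494 km

With latitudes φ₁ = -53.388°, φ₂ = -48.719° and longitude difference Δλ = -83.073°:
cos c = sin φ₁ sin φ₂ + cos φ₁ cos φ₂ cos Δλ = (-0.8027)(-0.7515) + (0.5964)(0.6598)(0.1206) = 0.65066,
so c = arccos(0.65066) = 0.86234 rad.
Distance = R·c = 6371 × 0.8623 ≈ 5494 km.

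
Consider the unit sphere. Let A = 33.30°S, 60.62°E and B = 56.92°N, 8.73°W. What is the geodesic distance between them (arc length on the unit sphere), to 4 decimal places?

In radians: φ₁ = -0.5812, φ₂ = 0.9934, Δλ = -69.350° = -1.2104 rad.
cos c = sin φ₁ sin φ₂ + cos φ₁ cos φ₂ cos Δλ = (-0.5490)(0.8379) + (0.8358)(0.5458)(0.3527) = -0.29915,
so c = arccos(-0.29915) = 1.87460 rad.
On the unit sphere the arc length equals the central angle: 1.8746.

1.8746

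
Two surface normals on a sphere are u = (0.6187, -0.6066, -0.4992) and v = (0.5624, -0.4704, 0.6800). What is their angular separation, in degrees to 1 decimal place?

u·v = 0.2938; |u| = 1.0000, |v| = 1.0000.
cos θ = (u·v)/(|u||v|) = 0.2939, so θ = 72.9°.

72.9°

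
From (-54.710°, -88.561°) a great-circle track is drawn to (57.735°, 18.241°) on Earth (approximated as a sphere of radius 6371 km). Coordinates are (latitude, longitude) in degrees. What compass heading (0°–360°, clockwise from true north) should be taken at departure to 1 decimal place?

Δλ = 106.802° = 1.8640 rad.
y = sin Δλ · cos φ₂ = (0.9573)(0.5338) = 0.5110
x = cos φ₁ sin φ₂ − sin φ₁ cos φ₂ cos Δλ = (0.5777)(0.8456) − (-0.8162)(0.5338)(-0.2891) = 0.3626
θ = atan2(y, x) = 54.65°, so the bearing is 54.6°.

54.6°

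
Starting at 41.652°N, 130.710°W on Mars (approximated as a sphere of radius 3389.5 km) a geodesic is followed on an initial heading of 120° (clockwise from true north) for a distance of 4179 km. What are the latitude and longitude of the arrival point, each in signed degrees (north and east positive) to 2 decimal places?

-7.60°, -75.19°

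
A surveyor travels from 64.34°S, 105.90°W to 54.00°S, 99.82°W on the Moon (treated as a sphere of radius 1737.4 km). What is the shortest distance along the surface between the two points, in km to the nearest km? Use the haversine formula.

327 km

In radians: φ₁ = -1.1229, φ₂ = -0.9425, Δλ = 6.080° = 0.1061 rad.
Haversine: a = sin²(Δφ/2) + cos φ₁ cos φ₂ sin²(Δλ/2) = 0.0081 + (0.4330)(0.5878)(0.0028) = 0.00884.
Central angle c = 2·arcsin(√a) = 0.18828 rad.
Distance = R·c = 1737.4 × 0.1883 ≈ 327 km.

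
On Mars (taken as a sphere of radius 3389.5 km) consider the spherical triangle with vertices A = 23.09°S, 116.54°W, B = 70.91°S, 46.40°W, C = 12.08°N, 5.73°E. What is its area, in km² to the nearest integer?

14740414 km²

Side lengths (central angles): a = 1.5722, b = 2.1680, c = 1.0783 rad; semiperimeter s = 2.4093.
By l'Huilier's theorem, tan(E/4) = √[tan(s/2) tan((s−a)/2) tan((s−b)/2) tan((s−c)/2)], giving spherical excess E = 1.2830 rad.
Area = E·R² = 1.2830 × (3389.5)² ≈ 14740414 km².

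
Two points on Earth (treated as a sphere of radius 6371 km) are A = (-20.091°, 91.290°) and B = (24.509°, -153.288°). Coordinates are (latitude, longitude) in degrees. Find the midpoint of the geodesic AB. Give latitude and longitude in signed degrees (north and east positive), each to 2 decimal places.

4.13°, 147.57°

Central angle δ = 2.1052 rad. Interpolating on the sphere with fraction f = 0.5:
P = [sin((1−f)δ)·A + sin(fδ)·B] / sin δ = 1.0095·A + 1.0095·B in Cartesian coordinates,
giving P = (-0.8418, 0.5349, 0.0720), i.e. latitude 4.13°, longitude 147.57°.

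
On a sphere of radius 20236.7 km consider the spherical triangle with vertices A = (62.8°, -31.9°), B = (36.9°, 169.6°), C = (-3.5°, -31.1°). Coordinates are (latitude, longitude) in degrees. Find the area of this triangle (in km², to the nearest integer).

249349621 km²

Side lengths (central angles): a = 2.4708, b = 1.1572, c = 1.3756 rad; semiperimeter s = 2.5018.
By l'Huilier's theorem, tan(E/4) = √[tan(s/2) tan((s−a)/2) tan((s−b)/2) tan((s−c)/2)], giving spherical excess E = 0.6089 rad.
Area = E·R² = 0.6089 × (20236.7)² ≈ 249349621 km².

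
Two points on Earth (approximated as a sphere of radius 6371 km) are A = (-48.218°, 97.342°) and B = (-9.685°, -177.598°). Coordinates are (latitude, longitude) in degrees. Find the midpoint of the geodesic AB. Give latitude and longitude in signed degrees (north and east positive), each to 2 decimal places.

-36.47°, 149.93°

The central angle between A and B is δ = 1.3878 rad.
With f = 0.5, the slerp weights are sin((1−f)δ)/sin δ = 0.6504 and sin(fδ)/sin δ = 0.6504.
Weighted sum of the unit vectors: (0.6504)·(-0.0851,0.6608,-0.7457) + (0.6504)·(-0.9849,-0.0413,-0.1682) = (-0.6959, 0.4029, -0.5944).
Converting back: φ = atan2(z, √(x²+y²)) = -36.47°, λ = atan2(y, x) = 149.93°.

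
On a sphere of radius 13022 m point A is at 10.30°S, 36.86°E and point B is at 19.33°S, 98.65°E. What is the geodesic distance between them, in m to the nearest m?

13666 m

In radians: φ₁ = -0.1798, φ₂ = -0.3374, Δλ = 61.790° = 1.0784 rad.
Haversine: a = sin²(Δφ/2) + cos φ₁ cos φ₂ sin²(Δλ/2) = 0.0062 + (0.9839)(0.9436)(0.2636) = 0.25097.
Central angle c = 2·arcsin(√a) = 1.04944 rad.
Distance = R·c = 13022 × 1.0494 ≈ 13666 m.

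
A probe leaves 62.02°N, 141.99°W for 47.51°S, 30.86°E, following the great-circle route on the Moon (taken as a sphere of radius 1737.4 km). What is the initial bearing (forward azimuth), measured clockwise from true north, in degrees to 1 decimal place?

With φ₁ = 1.0825, φ₂ = -0.8292, Δλ = 3.0168 rad, the forward-azimuth formula gives
θ = atan2( sin Δλ cos φ₂ , cos φ₁ sin φ₂ − sin φ₁ cos φ₂ cos Δλ ) = atan2(0.0841, 0.2459) = 18.87°.
So the initial bearing is 18.9°.

18.9°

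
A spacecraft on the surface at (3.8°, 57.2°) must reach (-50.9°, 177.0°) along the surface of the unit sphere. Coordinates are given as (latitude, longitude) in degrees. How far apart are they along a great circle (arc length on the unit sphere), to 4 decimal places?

Let φ₁ = 0.0663 rad, φ₂ = -0.8884 rad, and Δλ = 2.0909 rad.
Haversine: a = sin²(Δφ/2) + cos φ₁ cos φ₂ sin²(Δλ/2) = 0.2111 + (0.9978)(0.6307)(0.7485) = 0.68209.
Central angle c = 2·arcsin(√a) = 1.94354 rad.
On the unit sphere the arc length equals the central angle: 1.9435.

1.9435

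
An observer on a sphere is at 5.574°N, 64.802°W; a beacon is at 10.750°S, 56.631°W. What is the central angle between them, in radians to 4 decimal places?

0.3183 rad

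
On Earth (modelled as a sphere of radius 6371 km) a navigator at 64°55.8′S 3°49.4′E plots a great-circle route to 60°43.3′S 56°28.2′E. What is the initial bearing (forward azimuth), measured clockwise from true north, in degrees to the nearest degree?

With φ₁ = -1.1332, φ₂ = -1.0598, Δλ = 0.9189 rad, the forward-azimuth formula gives
θ = atan2( sin Δλ cos φ₂ , cos φ₁ sin φ₂ − sin φ₁ cos φ₂ cos Δλ ) = atan2(0.3888, -0.1008) = 104.54°.
So the initial bearing is 105°.

105°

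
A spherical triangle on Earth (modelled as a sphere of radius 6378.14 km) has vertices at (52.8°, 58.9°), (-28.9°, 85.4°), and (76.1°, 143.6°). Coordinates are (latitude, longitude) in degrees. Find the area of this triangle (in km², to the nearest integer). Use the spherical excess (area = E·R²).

23042852 km²

Side lengths (central angles): a = 1.9372, b = 0.6655, c = 1.4819 rad; semiperimeter s = 2.0423.
By l'Huilier's theorem, tan(E/4) = √[tan(s/2) tan((s−a)/2) tan((s−b)/2) tan((s−c)/2)], giving spherical excess E = 0.5664 rad.
Area = E·R² = 0.5664 × (6378.14)² ≈ 23042852 km².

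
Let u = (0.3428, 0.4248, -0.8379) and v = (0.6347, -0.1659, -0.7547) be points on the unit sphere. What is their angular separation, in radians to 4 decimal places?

0.6770 rad

u·v = 0.7795; |u| = 1.0000, |v| = 1.0000.
cos θ = (u·v)/(|u||v|) = 0.7795, so θ = 0.6770 rad.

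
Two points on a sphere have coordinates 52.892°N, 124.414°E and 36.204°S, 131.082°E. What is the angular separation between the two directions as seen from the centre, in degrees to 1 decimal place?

89.3°

Let φ₁ = 0.9231 rad, φ₂ = -0.6319 rad, and Δλ = 0.1164 rad.
Haversine: a = sin²(Δφ/2) + cos φ₁ cos φ₂ sin²(Δλ/2) = 0.4921 + (0.6033)(0.8069)(0.0034) = 0.49376.
Central angle c = 2·arcsin(√a) = 1.55831 rad.
So the angular separation is 89.3°.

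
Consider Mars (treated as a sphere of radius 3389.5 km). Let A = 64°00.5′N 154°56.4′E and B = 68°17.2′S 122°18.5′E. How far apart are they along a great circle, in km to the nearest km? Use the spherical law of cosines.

7946 km

Let φ₁ = 1.1172 rad, φ₂ = -1.1918 rad, and Δλ = -0.5695 rad.
cos c = sin φ₁ sin φ₂ + cos φ₁ cos φ₂ cos Δλ = (0.8989)(-0.9290) + (0.4382)(0.3700)(0.8422) = -0.69854,
so c = arccos(-0.69854) = 2.34415 rad.
Distance = R·c = 3389.5 × 2.3442 ≈ 7946 km.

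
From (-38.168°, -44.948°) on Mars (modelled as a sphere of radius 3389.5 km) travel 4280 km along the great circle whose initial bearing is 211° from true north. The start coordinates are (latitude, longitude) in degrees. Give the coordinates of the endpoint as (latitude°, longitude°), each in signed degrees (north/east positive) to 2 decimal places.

-56.05°, -163.44°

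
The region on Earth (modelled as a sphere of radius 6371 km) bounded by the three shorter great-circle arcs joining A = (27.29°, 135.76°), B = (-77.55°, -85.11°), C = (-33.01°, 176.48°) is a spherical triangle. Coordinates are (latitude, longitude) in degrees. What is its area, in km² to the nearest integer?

Side lengths (central angles): a = 1.0408, b = 1.2503, c = 2.2051 rad; semiperimeter s = 2.2481.
By l'Huilier's theorem, tan(E/4) = √[tan(s/2) tan((s−a)/2) tan((s−b)/2) tan((s−c)/2)], giving spherical excess E = 0.5166 rad.
Area = E·R² = 0.5166 × (6371)² ≈ 20968785 km².

20968785 km²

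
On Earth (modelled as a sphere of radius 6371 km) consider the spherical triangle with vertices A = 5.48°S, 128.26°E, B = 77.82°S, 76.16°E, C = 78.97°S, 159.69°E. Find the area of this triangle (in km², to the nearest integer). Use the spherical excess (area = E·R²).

Side lengths (central angles): a = 0.2692, b = 1.3117, c = 1.3466 rad; semiperimeter s = 1.4637.
By l'Huilier's theorem, tan(E/4) = √[tan(s/2) tan((s−a)/2) tan((s−b)/2) tan((s−c)/2)], giving spherical excess E = 0.2088 rad.
Area = E·R² = 0.2088 × (6371)² ≈ 8474141 km².

8474141 km²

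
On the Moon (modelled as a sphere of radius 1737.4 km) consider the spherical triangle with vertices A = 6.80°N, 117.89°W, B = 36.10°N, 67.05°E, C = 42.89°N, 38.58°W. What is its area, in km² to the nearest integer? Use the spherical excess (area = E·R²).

3832067 km²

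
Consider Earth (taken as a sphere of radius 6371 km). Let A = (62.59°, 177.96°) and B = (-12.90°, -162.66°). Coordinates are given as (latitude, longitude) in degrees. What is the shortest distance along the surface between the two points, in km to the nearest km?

8561 km

In radians: φ₁ = 1.0924, φ₂ = -0.2251, Δλ = 19.380° = 0.3382 rad.
Haversine: a = sin²(Δφ/2) + cos φ₁ cos φ₂ sin²(Δλ/2) = 0.3747 + (0.4604)(0.9748)(0.0283) = 0.38744.
Central angle c = 2·arcsin(√a) = 1.34373 rad.
Distance = R·c = 6371 × 1.3437 ≈ 8561 km.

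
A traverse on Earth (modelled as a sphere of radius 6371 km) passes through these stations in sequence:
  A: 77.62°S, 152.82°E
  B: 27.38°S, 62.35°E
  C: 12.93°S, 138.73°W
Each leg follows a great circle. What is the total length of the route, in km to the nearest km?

Leg A→B: central angle 1.1067 rad, distance 7050.6 km.
Leg B→C: central angle 2.3527 rad, distance 14989.1 km.
Total: 7050.6 + 14989.1 ≈ 22040 km.

22040 km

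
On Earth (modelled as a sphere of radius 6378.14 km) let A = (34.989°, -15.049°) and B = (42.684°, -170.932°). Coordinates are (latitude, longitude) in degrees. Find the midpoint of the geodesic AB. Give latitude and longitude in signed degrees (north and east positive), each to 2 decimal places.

Central angle δ = 1.7324 rad. Interpolating on the sphere with fraction f = 0.5:
P = [sin((1−f)δ)·A + sin(fδ)·B] / sin δ = 0.7719·A + 0.7719·B in Cartesian coordinates,
giving P = (0.0504, -0.2536, 0.9660), i.e. latitude 75.01°, longitude -78.77°.

75.01°, -78.77°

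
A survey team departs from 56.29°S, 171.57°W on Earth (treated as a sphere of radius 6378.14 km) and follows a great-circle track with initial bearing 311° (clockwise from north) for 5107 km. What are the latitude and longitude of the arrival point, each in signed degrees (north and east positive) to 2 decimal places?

-18.53°, 153.58°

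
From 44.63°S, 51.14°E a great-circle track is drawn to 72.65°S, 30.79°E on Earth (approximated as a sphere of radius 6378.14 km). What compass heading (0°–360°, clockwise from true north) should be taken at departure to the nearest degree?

With φ₁ = -0.7789, φ₂ = -1.2680, Δλ = -0.3552 rad, the forward-azimuth formula gives
θ = atan2( sin Δλ cos φ₂ , cos φ₁ sin φ₂ − sin φ₁ cos φ₂ cos Δλ ) = atan2(-0.1037, -0.4829) = -167.88°.
Adding 360° brings this into [0°, 360°): 192°.

192°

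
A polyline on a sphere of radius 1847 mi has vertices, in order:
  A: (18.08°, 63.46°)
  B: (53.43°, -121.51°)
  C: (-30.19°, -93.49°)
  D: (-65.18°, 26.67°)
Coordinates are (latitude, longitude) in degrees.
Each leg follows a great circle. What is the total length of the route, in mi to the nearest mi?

8689 mi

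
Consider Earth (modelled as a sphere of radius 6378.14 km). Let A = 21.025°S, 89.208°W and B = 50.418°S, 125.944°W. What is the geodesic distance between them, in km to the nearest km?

In radians: φ₁ = -0.3670, φ₂ = -0.8800, Δλ = -36.736° = -0.6412 rad.
Haversine: a = sin²(Δφ/2) + cos φ₁ cos φ₂ sin²(Δλ/2) = 0.0644 + (0.9334)(0.6372)(0.0993) = 0.12342.
Central angle c = 2·arcsin(√a) = 0.71795 rad.
Distance = R·c = 6378.14 × 0.7180 ≈ 4579 km.

4579 km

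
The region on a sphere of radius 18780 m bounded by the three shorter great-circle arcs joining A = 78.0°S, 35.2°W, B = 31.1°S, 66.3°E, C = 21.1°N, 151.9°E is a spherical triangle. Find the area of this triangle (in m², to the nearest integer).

Side lengths (central angles): a = 1.6958, b = 2.1467, c = 1.0818 rad; semiperimeter s = 2.4621.
By l'Huilier's theorem, tan(E/4) = √[tan(s/2) tan((s−a)/2) tan((s−b)/2) tan((s−c)/2)], giving spherical excess E = 1.4770 rad.
Area = E·R² = 1.4770 × (18780)² ≈ 520907106 m².

520907106 m²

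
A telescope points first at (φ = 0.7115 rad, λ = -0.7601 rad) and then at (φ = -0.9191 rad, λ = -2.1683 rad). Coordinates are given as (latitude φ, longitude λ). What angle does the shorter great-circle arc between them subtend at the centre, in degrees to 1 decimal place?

116.4°

With latitudes φ₁ = 40.766°, φ₂ = -52.661° and longitude difference Δλ = -80.684°:
cos c = sin φ₁ sin φ₂ + cos φ₁ cos φ₂ cos Δλ = (0.6530)(-0.7951) + (0.7574)(0.6065)(0.1619) = -0.44478,
so c = arccos(-0.44478) = 2.03173 rad.
So the angular separation is 116.4°.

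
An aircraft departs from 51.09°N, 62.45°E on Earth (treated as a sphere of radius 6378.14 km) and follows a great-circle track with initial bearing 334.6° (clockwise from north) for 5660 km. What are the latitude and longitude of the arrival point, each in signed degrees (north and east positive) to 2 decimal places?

68.64°, -51.60°

Angular distance δ = d/R = 5660/6378.14 = 0.88741 rad; initial bearing θ = 5.8399 rad.
sin φ₂ = sin φ₁ cos δ + cos φ₁ sin δ cos θ = (0.7781)(0.6314) + (0.6281)(0.7754)(0.9033) = 0.9313, so φ₂ = 68.64°.
Δλ = atan2(sin θ sin δ cos φ₁, cos δ − sin φ₁ sin φ₂) = atan2(-0.2089, -0.0933) = -114.055°.
λ₂ = 62.450° − 114.055° = -51.60°.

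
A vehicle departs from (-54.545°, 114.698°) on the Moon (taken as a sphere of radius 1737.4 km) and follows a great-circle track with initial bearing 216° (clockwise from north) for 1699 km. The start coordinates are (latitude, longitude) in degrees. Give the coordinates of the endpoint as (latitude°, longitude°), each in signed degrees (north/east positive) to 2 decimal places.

Angular distance δ = d/R = 1699/1737.4 = 0.97790 rad; initial bearing θ = 3.7699 rad.
sin φ₂ = sin φ₁ cos δ + cos φ₁ sin δ cos θ = (-0.8146)(0.5588) + (0.5801)(0.8293)(-0.8090) = -0.8443, so φ₂ = -57.60°.
Δλ = atan2(sin θ sin δ cos φ₁, cos δ − sin φ₁ sin φ₂) = atan2(-0.2828, -0.1290) = -114.525°.
λ₂ = 114.698° − 114.525° = 0.17°.

-57.60°, 0.17°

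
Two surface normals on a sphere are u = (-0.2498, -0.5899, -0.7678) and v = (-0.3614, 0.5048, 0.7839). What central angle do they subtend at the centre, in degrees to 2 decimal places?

144.04°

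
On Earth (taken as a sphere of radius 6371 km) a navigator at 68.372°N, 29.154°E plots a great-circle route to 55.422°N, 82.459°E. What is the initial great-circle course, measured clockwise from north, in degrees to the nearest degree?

91°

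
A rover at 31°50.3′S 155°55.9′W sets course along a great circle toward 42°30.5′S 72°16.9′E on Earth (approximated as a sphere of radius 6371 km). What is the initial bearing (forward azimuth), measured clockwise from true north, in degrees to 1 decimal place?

213.4°

With φ₁ = -0.5557, φ₂ = -0.7419, Δλ = -2.3001 rad, the forward-azimuth formula gives
θ = atan2( sin Δλ cos φ₂ , cos φ₁ sin φ₂ − sin φ₁ cos φ₂ cos Δλ ) = atan2(-0.5497, -0.8332) = -146.59°.
Adding 360° brings this into [0°, 360°): 213.4°.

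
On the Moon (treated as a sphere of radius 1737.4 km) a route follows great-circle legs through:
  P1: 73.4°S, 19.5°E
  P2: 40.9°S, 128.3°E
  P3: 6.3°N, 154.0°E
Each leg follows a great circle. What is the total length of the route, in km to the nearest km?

3301 km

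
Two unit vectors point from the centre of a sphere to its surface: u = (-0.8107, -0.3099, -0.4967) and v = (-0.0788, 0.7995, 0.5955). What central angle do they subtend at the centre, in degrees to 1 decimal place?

118.7°

u·v = -0.4797; |u| = 1.0000, |v| = 1.0000.
cos θ = (u·v)/(|u||v|) = -0.4797, so θ = 118.7°.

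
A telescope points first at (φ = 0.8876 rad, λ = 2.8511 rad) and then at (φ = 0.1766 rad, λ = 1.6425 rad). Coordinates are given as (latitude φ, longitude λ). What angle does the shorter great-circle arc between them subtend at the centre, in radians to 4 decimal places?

1.2063 rad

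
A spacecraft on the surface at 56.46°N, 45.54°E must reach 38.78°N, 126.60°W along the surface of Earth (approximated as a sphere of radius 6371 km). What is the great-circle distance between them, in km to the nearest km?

In radians: φ₁ = 0.9854, φ₂ = 0.6768, Δλ = -172.140° = -3.0044 rad.
Haversine: a = sin²(Δφ/2) + cos φ₁ cos φ₂ sin²(Δλ/2) = 0.0236 + (0.5525)(0.7796)(0.9953) = 0.45231.
Central angle c = 2·arcsin(√a) = 1.47528 rad.
Distance = R·c = 6371 × 1.4753 ≈ 9399 km.

9399 km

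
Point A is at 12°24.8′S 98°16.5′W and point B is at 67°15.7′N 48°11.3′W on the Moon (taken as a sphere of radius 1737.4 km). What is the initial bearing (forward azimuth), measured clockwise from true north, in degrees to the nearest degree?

17°

With φ₁ = -0.2167, φ₂ = 1.1739, Δλ = 0.8742 rad, the forward-azimuth formula gives
θ = atan2( sin Δλ cos φ₂ , cos φ₁ sin φ₂ − sin φ₁ cos φ₂ cos Δλ ) = atan2(0.2965, 0.9540) = 17.26°.
So the initial bearing is 17°.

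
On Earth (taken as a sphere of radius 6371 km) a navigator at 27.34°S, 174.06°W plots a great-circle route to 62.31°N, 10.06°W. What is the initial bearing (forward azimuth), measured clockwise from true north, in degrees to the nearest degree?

With φ₁ = -0.4772, φ₂ = 1.0875, Δλ = 2.8623 rad, the forward-azimuth formula gives
θ = atan2( sin Δλ cos φ₂ , cos φ₁ sin φ₂ − sin φ₁ cos φ₂ cos Δλ ) = atan2(0.1281, 0.5814) = 12.42°.
So the initial bearing is 12°.

12°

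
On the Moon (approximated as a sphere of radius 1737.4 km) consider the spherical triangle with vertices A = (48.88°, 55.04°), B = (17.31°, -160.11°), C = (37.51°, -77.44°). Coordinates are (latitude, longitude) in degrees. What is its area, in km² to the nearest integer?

Side lengths (central angles): a = 1.2893, b = 1.4642, c = 1.8642 rad; semiperimeter s = 2.3088.
By l'Huilier's theorem, tan(E/4) = √[tan(s/2) tan((s−a)/2) tan((s−b)/2) tan((s−c)/2)], giving spherical excess E = 1.3764 rad.
Area = E·R² = 1.3764 × (1737.4)² ≈ 4154756 km².

4154756 km²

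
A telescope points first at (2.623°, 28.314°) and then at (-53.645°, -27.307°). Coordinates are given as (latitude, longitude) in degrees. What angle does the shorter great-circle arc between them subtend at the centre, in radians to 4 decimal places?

1.2687 rad

Let φ₁ = 0.0458 rad, φ₂ = -0.9363 rad, and Δλ = -0.9708 rad.
cos c = sin φ₁ sin φ₂ + cos φ₁ cos φ₂ cos Δλ = (0.0458)(-0.8054) + (0.9990)(0.5928)(0.5647) = 0.29752,
so c = arccos(0.29752) = 1.26870 rad.
So the angular separation is 1.2687 rad.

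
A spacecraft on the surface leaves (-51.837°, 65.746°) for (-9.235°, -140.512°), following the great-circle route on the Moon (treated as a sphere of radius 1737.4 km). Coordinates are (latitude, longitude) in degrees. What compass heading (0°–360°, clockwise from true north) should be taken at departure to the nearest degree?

151°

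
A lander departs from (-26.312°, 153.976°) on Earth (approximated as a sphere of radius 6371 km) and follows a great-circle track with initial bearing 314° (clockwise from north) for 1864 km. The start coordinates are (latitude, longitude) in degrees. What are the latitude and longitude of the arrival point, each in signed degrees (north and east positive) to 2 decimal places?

Angular distance δ = d/R = 1864/6371 = 0.29258 rad; initial bearing θ = 5.4803 rad.
sin φ₂ = sin φ₁ cos δ + cos φ₁ sin δ cos θ = (-0.4433)(0.9575) + (0.8964)(0.2884)(0.6947) = -0.2448, so φ₂ = -14.17°.
Δλ = atan2(sin θ sin δ cos φ₁, cos δ − sin φ₁ sin φ₂) = atan2(-0.1860, 0.8490) = -12.356°.
λ₂ = 153.976° − 12.356° = 141.62°.

-14.17°, 141.62°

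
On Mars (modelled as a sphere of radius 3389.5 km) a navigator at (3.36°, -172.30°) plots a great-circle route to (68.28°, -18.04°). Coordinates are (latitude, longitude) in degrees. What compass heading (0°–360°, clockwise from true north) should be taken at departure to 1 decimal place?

Δλ = 154.260° = 2.6923 rad.
y = sin Δλ · cos φ₂ = (0.4343)(0.3701) = 0.1607
x = cos φ₁ sin φ₂ − sin φ₁ cos φ₂ cos Δλ = (0.9983)(0.9290) − (0.0586)(0.3701)(-0.9008) = 0.9469
θ = atan2(y, x) = 9.63°, so the bearing is 9.6°.

9.6°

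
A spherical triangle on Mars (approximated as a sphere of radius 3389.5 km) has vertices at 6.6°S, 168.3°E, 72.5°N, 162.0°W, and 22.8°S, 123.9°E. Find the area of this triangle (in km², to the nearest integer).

8259369 km²

Side lengths (central angles): a = 1.8688, b = 0.7970, c = 1.4204 rad; semiperimeter s = 2.0431.
By l'Huilier's theorem, tan(E/4) = √[tan(s/2) tan((s−a)/2) tan((s−b)/2) tan((s−c)/2)], giving spherical excess E = 0.7189 rad.
Area = E·R² = 0.7189 × (3389.5)² ≈ 8259369 km².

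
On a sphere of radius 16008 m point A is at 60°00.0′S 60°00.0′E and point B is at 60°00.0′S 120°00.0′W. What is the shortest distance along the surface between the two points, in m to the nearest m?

Let φ₁ = -1.0472 rad, φ₂ = -1.0472 rad, and Δλ = -3.1416 rad.
Haversine: a = sin²(Δφ/2) + cos φ₁ cos φ₂ sin²(Δλ/2) = 0.0000 + (0.5000)(0.5000)(1.0000) = 0.25000.
Central angle c = 2·arcsin(√a) = 1.04720 rad.
Distance = R·c = 16008 × 1.0472 ≈ 16764 m.

16764 m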